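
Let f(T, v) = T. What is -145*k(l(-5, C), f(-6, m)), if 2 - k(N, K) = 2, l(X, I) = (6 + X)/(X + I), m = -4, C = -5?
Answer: 0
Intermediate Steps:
l(X, I) = (6 + X)/(I + X)
k(N, K) = 0 (k(N, K) = 2 - 1*2 = 2 - 2 = 0)
-145*k(l(-5, C), f(-6, m)) = -145*0 = 0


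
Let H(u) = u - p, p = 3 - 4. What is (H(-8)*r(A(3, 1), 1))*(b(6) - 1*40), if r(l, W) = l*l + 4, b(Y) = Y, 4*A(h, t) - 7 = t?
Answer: 1904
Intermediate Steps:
A(h, t) = 7/4 + t/4
p = -1
H(u) = 1 + u (H(u) = u - 1*(-1) = u + 1 = 1 + u)
r(l, W) = 4 + l² (r(l, W) = l² + 4 = 4 + l²)
(H(-8)*r(A(3, 1), 1))*(b(6) - 1*40) = ((1 - 8)*(4 + (7/4 + (¼)*1)²))*(6 - 1*40) = (-7*(4 + (7/4 + ¼)²))*(6 - 40) = -7*(4 + 2²)*(-34) = -7*(4 + 4)*(-34) = -7*8*(-34) = -56*(-34) = 1904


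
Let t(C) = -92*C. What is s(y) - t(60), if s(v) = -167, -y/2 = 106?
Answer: 5353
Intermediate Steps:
y = -212 (y = -2*106 = -212)
s(y) - t(60) = -167 - (-92)*60 = -167 - 1*(-5520) = -167 + 5520 = 5353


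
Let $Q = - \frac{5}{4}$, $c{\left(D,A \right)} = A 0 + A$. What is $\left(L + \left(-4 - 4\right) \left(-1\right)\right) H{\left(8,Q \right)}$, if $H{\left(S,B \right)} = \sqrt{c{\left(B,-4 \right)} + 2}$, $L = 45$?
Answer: $53 i \sqrt{2} \approx 74.953 i$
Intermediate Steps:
$c{\left(D,A \right)} = A$ ($c{\left(D,A \right)} = 0 + A = A$)
$Q = - \frac{5}{4}$ ($Q = \left(-5\right) \frac{1}{4} = - \frac{5}{4} \approx -1.25$)
$H{\left(S,B \right)} = i \sqrt{2}$ ($H{\left(S,B \right)} = \sqrt{-4 + 2} = \sqrt{-2} = i \sqrt{2}$)
$\left(L + \left(-4 - 4\right) \left(-1\right)\right) H{\left(8,Q \right)} = \left(45 + \left(-4 - 4\right) \left(-1\right)\right) i \sqrt{2} = \left(45 - -8\right) i \sqrt{2} = \left(45 + 8\right) i \sqrt{2} = 53 i \sqrt{2}$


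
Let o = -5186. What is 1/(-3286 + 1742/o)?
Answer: -2593/8521469 ≈ -0.00030429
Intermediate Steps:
1/(-3286 + 1742/o) = 1/(-3286 + 1742/(-5186)) = 1/(-3286 + 1742*(-1/5186)) = 1/(-3286 - 871/2593) = 1/(-8521469/2593) = -2593/8521469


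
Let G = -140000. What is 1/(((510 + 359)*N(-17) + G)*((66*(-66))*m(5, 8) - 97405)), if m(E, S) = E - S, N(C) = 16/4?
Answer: 1/11514024588 ≈ 8.6851e-11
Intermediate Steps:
N(C) = 4 (N(C) = 16*(1/4) = 4)
1/(((510 + 359)*N(-17) + G)*((66*(-66))*m(5, 8) - 97405)) = 1/(((510 + 359)*4 - 140000)*((66*(-66))*(5 - 1*8) - 97405)) = 1/((869*4 - 140000)*(-4356*(5 - 8) - 97405)) = 1/((3476 - 140000)*(-4356*(-3) - 97405)) = 1/(-136524*(13068 - 97405)) = 1/(-136524*(-84337)) = 1/11514024588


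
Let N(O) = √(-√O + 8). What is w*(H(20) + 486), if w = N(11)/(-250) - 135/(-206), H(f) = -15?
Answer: 63585/206 - 471*√(8 - √11)/250 ≈ 304.59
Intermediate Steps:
N(O) = √(8 - √O)
w = 135/206 - √(8 - √11)/250 (w = √(8 - √11)/(-250) - 135/(-206) = √(8 - √11)*(-1/250) - 135*(-1/206) = -√(8 - √11)/250 + 135/206 = 135/206 - √(8 - √11)/250 ≈ 0.64668)
w*(H(20) + 486) = (135/206 - √(8 - √11)/250)*(-15 + 486) = (135/206 - √(8 - √11)/250)*471 = 63585/206 - 471*√(8 - √11)/250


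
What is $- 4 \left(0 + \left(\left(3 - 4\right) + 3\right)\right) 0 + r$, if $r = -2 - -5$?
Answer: $3$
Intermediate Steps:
$r = 3$ ($r = -2 + 5 = 3$)
$- 4 \left(0 + \left(\left(3 - 4\right) + 3\right)\right) 0 + r = - 4 \left(0 + \left(\left(3 - 4\right) + 3\right)\right) 0 + 3 = - 4 \left(0 + \left(-1 + 3\right)\right) 0 + 3 = - 4 \left(0 + 2\right) 0 + 3 = - 4 \cdot 2 \cdot 0 + 3 = \left(-4\right) 0 + 3 = 0 + 3 = 3$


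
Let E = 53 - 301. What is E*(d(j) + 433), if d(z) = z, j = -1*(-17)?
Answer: -111600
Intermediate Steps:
E = -248
j = 17
E*(d(j) + 433) = -248*(17 + 433) = -248*450 = -111600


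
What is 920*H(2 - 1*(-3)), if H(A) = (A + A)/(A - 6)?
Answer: -9200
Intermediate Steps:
H(A) = 2*A/(-6 + A) (H(A) = (2*A)/(-6 + A) = 2*A/(-6 + A))
920*H(2 - 1*(-3)) = 920*(2*(2 - 1*(-3))/(-6 + (2 - 1*(-3)))) = 920*(2*(2 + 3)/(-6 + (2 + 3))) = 920*(2*5/(-6 + 5)) = 920*(2*5/(-1)) = 920*(2*5*(-1)) = 920*(-10) = -9200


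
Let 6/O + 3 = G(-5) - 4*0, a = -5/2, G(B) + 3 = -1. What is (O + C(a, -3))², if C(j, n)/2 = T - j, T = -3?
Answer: 169/49 ≈ 3.4490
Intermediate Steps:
G(B) = -4 (G(B) = -3 - 1 = -4)
a = -5/2 (a = -5*½ = -5/2 ≈ -2.5000)
C(j, n) = -6 - 2*j (C(j, n) = 2*(-3 - j) = -6 - 2*j)
O = -6/7 (O = 6/(-3 + (-4 - 4*0)) = 6/(-3 + (-4 - 1*0)) = 6/(-3 + (-4 + 0)) = 6/(-3 - 4) = 6/(-7) = 6*(-⅐) = -6/7 ≈ -0.85714)
(O + C(a, -3))² = (-6/7 + (-6 - 2*(-5/2)))² = (-6/7 + (-6 + 5))² = (-6/7 - 1)² = (-13/7)² = 169/49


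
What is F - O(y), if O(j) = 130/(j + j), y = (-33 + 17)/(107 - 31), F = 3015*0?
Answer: 1235/4 ≈ 308.75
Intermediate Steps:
F = 0
y = -4/19 (y = -16/76 = -16*1/76 = -4/19 ≈ -0.21053)
O(j) = 65/j (O(j) = 130/((2*j)) = 130*(1/(2*j)) = 65/j)
F - O(y) = 0 - 65/(-4/19) = 0 - 65*(-19)/4 = 0 - 1*(-1235/4) = 0 + 1235/4 = 1235/4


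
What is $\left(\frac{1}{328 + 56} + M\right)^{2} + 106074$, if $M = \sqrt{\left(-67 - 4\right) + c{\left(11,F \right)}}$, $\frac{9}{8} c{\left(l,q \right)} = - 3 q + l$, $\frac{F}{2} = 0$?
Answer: $\frac{15632220161}{147456} + \frac{i \sqrt{551}}{576} \approx 1.0601 \cdot 10^{5} + 0.040752 i$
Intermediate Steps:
$F = 0$ ($F = 2 \cdot 0 = 0$)
$c{\left(l,q \right)} = - \frac{8 q}{3} + \frac{8 l}{9}$ ($c{\left(l,q \right)} = \frac{8 \left(- 3 q + l\right)}{9} = \frac{8 \left(l - 3 q\right)}{9} = - \frac{8 q}{3} + \frac{8 l}{9}$)
$M = \frac{i \sqrt{551}}{3}$ ($M = \sqrt{\left(-67 - 4\right) + \left(\left(- \frac{8}{3}\right) 0 + \frac{8}{9} \cdot 11\right)} = \sqrt{-71 + \left(0 + \frac{88}{9}\right)} = \sqrt{-71 + \frac{88}{9}} = \sqrt{- \frac{551}{9}} = \frac{i \sqrt{551}}{3} \approx 7.8245 i$)
$\left(\frac{1}{328 + 56} + M\right)^{2} + 106074 = \left(\frac{1}{328 + 56} + \frac{i \sqrt{551}}{3}\right)^{2} + 106074 = \left(\frac{1}{384} + \frac{i \sqrt{551}}{3}\right)^{2} + 106074 = 106074 + \left(\frac{1}{384} + \frac{i \sqrt{551}}{3}\right)^{2}$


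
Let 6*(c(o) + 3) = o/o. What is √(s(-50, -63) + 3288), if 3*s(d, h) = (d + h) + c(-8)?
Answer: √116978/6 ≈ 57.003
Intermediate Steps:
c(o) = -17/6 (c(o) = -3 + (o/o)/6 = -3 + (⅙)*1 = -3 + ⅙ = -17/6)
s(d, h) = -17/18 + d/3 + h/3 (s(d, h) = ((d + h) - 17/6)/3 = (-17/6 + d + h)/3 = -17/18 + d/3 + h/3)
√(s(-50, -63) + 3288) = √((-17/18 + (⅓)*(-50) + (⅓)*(-63)) + 3288) = √((-17/18 - 50/3 - 21) + 3288) = √(-695/18 + 3288) = √(58489/18) = √116978/6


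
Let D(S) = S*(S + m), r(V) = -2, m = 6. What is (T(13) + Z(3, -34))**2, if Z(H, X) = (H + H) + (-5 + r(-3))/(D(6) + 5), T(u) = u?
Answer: 43264/121 ≈ 357.55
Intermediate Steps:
D(S) = S*(6 + S) (D(S) = S*(S + 6) = S*(6 + S))
Z(H, X) = -1/11 + 2*H (Z(H, X) = (H + H) + (-5 - 2)/(6*(6 + 6) + 5) = 2*H - 7/(6*12 + 5) = 2*H - 7/(72 + 5) = 2*H - 7/77 = 2*H - 7*1/77 = 2*H - 1/11 = -1/11 + 2*H)
(T(13) + Z(3, -34))**2 = (13 + (-1/11 + 2*3))**2 = (13 + (-1/11 + 6))**2 = (13 + 65/11)**2 = (208/11)**2 = 43264/121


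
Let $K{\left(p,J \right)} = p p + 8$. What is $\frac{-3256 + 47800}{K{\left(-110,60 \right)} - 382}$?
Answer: $\frac{22272}{5863} \approx 3.7987$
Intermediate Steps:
$K{\left(p,J \right)} = 8 + p^{2}$ ($K{\left(p,J \right)} = p^{2} + 8 = 8 + p^{2}$)
$\frac{-3256 + 47800}{K{\left(-110,60 \right)} - 382} = \frac{-3256 + 47800}{\left(8 + \left(-110\right)^{2}\right) - 382} = \frac{44544}{\left(8 + 12100\right) - 382} = \frac{44544}{12108 - 382} = \frac{44544}{11726} = 44544 \cdot \frac{1}{11726} = \frac{22272}{5863}$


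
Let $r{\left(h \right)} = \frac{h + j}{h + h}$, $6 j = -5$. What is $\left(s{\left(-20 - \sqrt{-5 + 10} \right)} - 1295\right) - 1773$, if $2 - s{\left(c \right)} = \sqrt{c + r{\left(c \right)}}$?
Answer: $-3066 - \frac{i \sqrt{14205 + 1422 \sqrt{5}}}{6 \sqrt{20 + \sqrt{5}}} \approx -3066.0 - 4.6602 i$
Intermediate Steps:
$j = - \frac{5}{6}$ ($j = \frac{1}{6} \left(-5\right) = - \frac{5}{6} \approx -0.83333$)
$r{\left(h \right)} = \frac{- \frac{5}{6} + h}{2 h}$ ($r{\left(h \right)} = \frac{h - \frac{5}{6}}{h + h} = \frac{- \frac{5}{6} + h}{2 h}$)
$s{\left(c \right)} = 2 - \sqrt{c + \frac{-5 + 6 c}{12 c}}$
$\left(s{\left(-20 - \sqrt{-5 + 10} \right)} - 1295\right) - 1773 = \left(\left(2 - \frac{\sqrt{18 - \frac{15}{-20 - \sqrt{-5 + 10}} + 36 \left(-20 - \sqrt{-5 + 10}\right)}}{6}\right) - 1295\right) - 1773 = \left(\left(2 - \frac{\sqrt{18 - \frac{15}{-20 - \sqrt{5}} + 36 \left(-20 - \sqrt{5}\right)}}{6}\right) - 1295\right) - 1773 = \left(\left(2 - \frac{\sqrt{18 - \frac{15}{-20 - \sqrt{5}} - \left(720 + 36 \sqrt{5}\right)}}{6}\right) - 1295\right) - 1773 = \left(\left(2 - \frac{\sqrt{-702 - 36 \sqrt{5} - \frac{15}{-20 - \sqrt{5}}}}{6}\right) - 1295\right) - 1773 = \left(-1293 - \frac{\sqrt{-702 - 36 \sqrt{5} - \frac{15}{-20 - \sqrt{5}}}}{6}\right) - 1773 = -3066 - \frac{\sqrt{-702 - 36 \sqrt{5} - \frac{15}{-20 - \sqrt{5}}}}{6}$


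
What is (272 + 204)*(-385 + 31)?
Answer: -168504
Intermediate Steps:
(272 + 204)*(-385 + 31) = 476*(-354) = -168504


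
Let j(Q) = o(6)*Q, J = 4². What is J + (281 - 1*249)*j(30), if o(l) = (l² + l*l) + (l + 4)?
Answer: 78736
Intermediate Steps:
o(l) = 4 + l + 2*l² (o(l) = (l² + l²) + (4 + l) = 2*l² + (4 + l) = 4 + l + 2*l²)
J = 16
j(Q) = 82*Q (j(Q) = (4 + 6 + 2*6²)*Q = (4 + 6 + 2*36)*Q = (4 + 6 + 72)*Q = 82*Q)
J + (281 - 1*249)*j(30) = 16 + (281 - 1*249)*(82*30) = 16 + (281 - 249)*2460 = 16 + 32*2460 = 16 + 78720 = 78736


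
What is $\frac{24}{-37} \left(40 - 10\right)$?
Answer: $- \frac{720}{37} \approx -19.459$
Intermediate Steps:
$\frac{24}{-37} \left(40 - 10\right) = 24 \left(- \frac{1}{37}\right) \left(40 - 10\right) = \left(- \frac{24}{37}\right) 30 = - \frac{720}{37}$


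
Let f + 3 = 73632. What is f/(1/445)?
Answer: 32764905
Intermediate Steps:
f = 73629 (f = -3 + 73632 = 73629)
f/(1/445) = 73629/(1/445) = 73629*445 = 32764905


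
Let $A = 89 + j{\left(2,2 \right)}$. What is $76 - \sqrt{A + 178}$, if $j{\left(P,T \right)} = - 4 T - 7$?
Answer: $76 - 6 \sqrt{7} \approx 60.125$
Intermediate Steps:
$j{\left(P,T \right)} = -7 - 4 T$
$A = 74$ ($A = 89 - 15 = 74$)
$76 - \sqrt{A + 178} = 76 - \sqrt{74 + 178} = 76 - \sqrt{252} = 76 - 6 \sqrt{7}$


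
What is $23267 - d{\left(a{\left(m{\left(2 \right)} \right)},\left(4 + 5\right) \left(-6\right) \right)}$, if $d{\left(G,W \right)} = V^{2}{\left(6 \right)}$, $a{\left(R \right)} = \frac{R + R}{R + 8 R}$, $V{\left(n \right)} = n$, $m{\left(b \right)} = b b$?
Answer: $23231$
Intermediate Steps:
$m{\left(b \right)} = b^{2}$
$a{\left(R \right)} = \frac{2}{9}$ ($a{\left(R \right)} = \frac{2 R}{9 R} = 2 R \frac{1}{9 R} = \frac{2}{9}$)
$d{\left(G,W \right)} = 36$ ($d{\left(G,W \right)} = 6^{2} = 36$)
$23267 - d{\left(a{\left(m{\left(2 \right)} \right)},\left(4 + 5\right) \left(-6\right) \right)} = 23267 - 36 = 23231$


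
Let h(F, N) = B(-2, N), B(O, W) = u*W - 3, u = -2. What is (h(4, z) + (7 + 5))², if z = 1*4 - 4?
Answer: 81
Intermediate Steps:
B(O, W) = -3 - 2*W (B(O, W) = -2*W - 3 = -3 - 2*W)
z = 0 (z = 4 - 4 = 0)
h(F, N) = -3 - 2*N
(h(4, z) + (7 + 5))² = ((-3 - 2*0) + (7 + 5))² = ((-3 + 0) + 12)² = (-3 + 12)² = 9² = 81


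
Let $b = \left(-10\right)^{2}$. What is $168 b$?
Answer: $16800$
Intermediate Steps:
$b = 100$
$168 b = 168 \cdot 100 = 16800$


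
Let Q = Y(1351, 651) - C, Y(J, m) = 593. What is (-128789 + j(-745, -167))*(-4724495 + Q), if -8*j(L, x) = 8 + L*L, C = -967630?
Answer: 744373379230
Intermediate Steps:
j(L, x) = -1 - L**2/8 (j(L, x) = -(8 + L*L)/8 = -(8 + L**2)/8 = -1 - L**2/8)
Q = 968223 (Q = 593 - 1*(-967630) = 593 + 967630 = 968223)
(-128789 + j(-745, -167))*(-4724495 + Q) = (-128789 + (-1 - 1/8*(-745)**2))*(-4724495 + 968223) = (-128789 + (-1 - 1/8*555025))*(-3756272) = (-128789 + (-1 - 555025/8))*(-3756272) = (-128789 - 555033/8)*(-3756272) = -1585345/8*(-3756272) = 744373379230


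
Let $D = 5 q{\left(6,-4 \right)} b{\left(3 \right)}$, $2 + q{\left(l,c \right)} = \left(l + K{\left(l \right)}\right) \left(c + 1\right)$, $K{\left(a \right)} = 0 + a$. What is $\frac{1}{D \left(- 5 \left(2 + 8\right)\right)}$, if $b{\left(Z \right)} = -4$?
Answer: $- \frac{1}{38000} \approx -2.6316 \cdot 10^{-5}$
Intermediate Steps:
$K{\left(a \right)} = a$
$q{\left(l,c \right)} = -2 + 2 l \left(1 + c\right)$ ($q{\left(l,c \right)} = -2 + \left(l + l\right) \left(c + 1\right) = -2 + 2 l \left(1 + c\right)$)
$D = 760$ ($D = 5 \left(-2 + 2 \cdot 6 + 2 \left(-4\right) 6\right) \left(-4\right) = 5 \left(-2 + 12 - 48\right) \left(-4\right) = 5 \left(-38\right) \left(-4\right) = \left(-190\right) \left(-4\right) = 760$)
$\frac{1}{D \left(- 5 \left(2 + 8\right)\right)} = \frac{1}{760 \left(- 5 \left(2 + 8\right)\right)} = \frac{1}{760 \left(\left(-5\right) 10\right)} = \frac{1}{760 \left(-50\right)} = \frac{1}{-38000} = - \frac{1}{38000}$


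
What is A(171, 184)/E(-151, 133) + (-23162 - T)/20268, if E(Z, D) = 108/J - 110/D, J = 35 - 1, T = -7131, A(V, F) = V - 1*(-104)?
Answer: 3129244757/26915904 ≈ 116.26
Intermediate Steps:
A(V, F) = 104 + V (A(V, F) = V + 104 = 104 + V)
J = 34
E(Z, D) = 54/17 - 110/D (E(Z, D) = 108/34 - 110/D = 108*(1/34) - 110/D = 54/17 - 110/D)
A(171, 184)/E(-151, 133) + (-23162 - T)/20268 = (104 + 171)/(54/17 - 110/133) + (-23162 - 1*(-7131))/20268 = 275/(54/17 - 110*1/133) + (-23162 + 7131)*(1/20268) = 275/(54/17 - 110/133) - 16031*1/20268 = 275/(5312/2261) - 16031/20268 = 275*(2261/5312) - 16031/20268 = 621775/5312 - 16031/20268 = 3129244757/26915904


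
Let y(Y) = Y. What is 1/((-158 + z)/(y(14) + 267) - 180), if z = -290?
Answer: -281/51028 ≈ -0.0055068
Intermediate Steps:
1/((-158 + z)/(y(14) + 267) - 180) = 1/((-158 - 290)/(14 + 267) - 180) = 1/(-448/281 - 180) = 1/(-51028/281) = -281/51028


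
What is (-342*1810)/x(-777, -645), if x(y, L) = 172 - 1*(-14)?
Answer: -103170/31 ≈ -3328.1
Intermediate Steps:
x(y, L) = 186 (x(y, L) = 172 + 14 = 186)
(-342*1810)/x(-777, -645) = -342*1810/186 = -619020*1/186 = -103170/31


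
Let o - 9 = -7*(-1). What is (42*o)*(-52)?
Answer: -34944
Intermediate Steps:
o = 16 (o = 9 - 7*(-1) = 9 + 7 = 16)
(42*o)*(-52) = (42*16)*(-52) = 672*(-52) = -34944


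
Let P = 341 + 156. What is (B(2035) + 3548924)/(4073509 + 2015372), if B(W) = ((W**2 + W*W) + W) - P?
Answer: 3944304/2029627 ≈ 1.9434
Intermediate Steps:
P = 497
B(W) = -497 + W + 2*W**2 (B(W) = ((W**2 + W*W) + W) - 1*497 = ((W**2 + W**2) + W) - 497 = (2*W**2 + W) - 497 = (W + 2*W**2) - 497 = -497 + W + 2*W**2)
(B(2035) + 3548924)/(4073509 + 2015372) = ((-497 + 2035 + 2*2035**2) + 3548924)/(4073509 + 2015372) = ((-497 + 2035 + 2*4141225) + 3548924)/6088881 = ((-497 + 2035 + 8282450) + 3548924)*(1/6088881) = (8283988 + 3548924)*(1/6088881) = 11832912*(1/6088881) = 3944304/2029627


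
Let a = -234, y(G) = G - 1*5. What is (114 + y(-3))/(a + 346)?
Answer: 53/56 ≈ 0.94643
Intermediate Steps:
y(G) = -5 + G (y(G) = G - 5 = -5 + G)
(114 + y(-3))/(a + 346) = (114 + (-5 - 3))/(-234 + 346) = (114 - 8)/112 = 106*(1/112) = 53/56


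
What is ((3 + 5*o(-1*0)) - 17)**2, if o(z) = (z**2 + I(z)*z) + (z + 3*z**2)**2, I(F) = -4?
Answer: 196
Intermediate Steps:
o(z) = z**2 + (z + 3*z**2)**2 - 4*z (o(z) = (z**2 - 4*z) + (z + 3*z**2)**2 = z**2 + (z + 3*z**2)**2 - 4*z)
((3 + 5*o(-1*0)) - 17)**2 = ((3 + 5*((-1*0)*(-4 - 1*0 + (-1*0)*(1 + 3*(-1*0))**2))) - 17)**2 = ((3 + 5*(0*(-4 + 0 + 0*(1 + 3*0)**2))) - 17)**2 = ((3 + 5*(0*(-4 + 0 + 0*(1 + 0)**2))) - 17)**2 = ((3 + 5*(0*(-4 + 0 + 0*1**2))) - 17)**2 = ((3 + 5*(0*(-4 + 0 + 0*1))) - 17)**2 = ((3 + 5*(0*(-4 + 0 + 0))) - 17)**2 = ((3 + 5*(0*(-4))) - 17)**2 = ((3 + 5*0) - 17)**2 = ((3 + 0) - 17)**2 = (3 - 17)**2 = (-14)**2 = 196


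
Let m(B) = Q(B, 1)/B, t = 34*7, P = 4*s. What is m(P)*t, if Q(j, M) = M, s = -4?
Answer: -119/8 ≈ -14.875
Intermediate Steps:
P = -16 (P = 4*(-4) = -16)
t = 238
m(B) = 1/B
m(P)*t = 238/(-16) = -1/16*238 = -119/8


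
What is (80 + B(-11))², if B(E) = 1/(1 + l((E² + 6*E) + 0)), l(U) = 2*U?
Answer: 78872161/12321 ≈ 6401.4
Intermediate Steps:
B(E) = 1/(1 + 2*E² + 12*E) (B(E) = 1/(1 + 2*((E² + 6*E) + 0)) = 1/(1 + 2*(E² + 6*E)) = 1/(1 + (2*E² + 12*E)) = 1/(1 + 2*E² + 12*E))
(80 + B(-11))² = (80 + 1/(1 + 2*(-11)*(6 - 11)))² = (80 + 1/(1 + 2*(-11)*(-5)))² = (80 + 1/(1 + 110))² = (80 + 1/111)² = (8881/111)² = 78872161/12321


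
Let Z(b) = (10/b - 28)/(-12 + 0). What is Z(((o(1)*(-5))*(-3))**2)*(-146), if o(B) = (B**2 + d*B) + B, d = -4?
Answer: -183887/540 ≈ -340.53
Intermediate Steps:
o(B) = B**2 - 3*B (o(B) = (B**2 - 4*B) + B = B**2 - 3*B)
Z(b) = 7/3 - 5/(6*b) (Z(b) = (-28 + 10/b)/(-12) = (-28 + 10/b)*(-1/12) = 7/3 - 5/(6*b))
Z(((o(1)*(-5))*(-3))**2)*(-146) = ((-5 + 14*(((1*(-3 + 1))*(-5))*(-3))**2)/(6*((((1*(-3 + 1))*(-5))*(-3))**2)))*(-146) = ((-5 + 14*(((1*(-2))*(-5))*(-3))**2)/(6*((((1*(-2))*(-5))*(-3))**2)))*(-146) = ((-5 + 14*(-2*(-5)*(-3))**2)/(6*((-2*(-5)*(-3))**2)))*(-146) = ((-5 + 14*(10*(-3))**2)/(6*((10*(-3))**2)))*(-146) = ((-5 + 14*(-30)**2)/(6*((-30)**2)))*(-146) = ((1/6)*(-5 + 14*900)/900)*(-146) = ((1/6)*(1/900)*(-5 + 12600))*(-146) = ((1/6)*(1/900)*12595)*(-146) = (2519/1080)*(-146) = -183887/540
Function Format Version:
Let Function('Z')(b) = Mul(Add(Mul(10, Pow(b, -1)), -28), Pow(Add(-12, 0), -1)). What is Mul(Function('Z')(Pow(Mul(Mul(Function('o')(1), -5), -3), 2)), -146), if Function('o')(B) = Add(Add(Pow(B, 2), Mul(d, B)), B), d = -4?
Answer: Rational(-183887, 540) ≈ -340.53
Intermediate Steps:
Function('o')(B) = Add(Pow(B, 2), Mul(-3, B)) (Function('o')(B) = Add(Add(Pow(B, 2), Mul(-4, B)), B) = Add(Pow(B, 2), Mul(-3, B)))
Function('Z')(b) = Add(Rational(7, 3), Mul(Rational(-5, 6), Pow(b, -1))) (Function('Z')(b) = Mul(Add(-28, Mul(10, Pow(b, -1))), Pow(-12, -1)) = Mul(Add(-28, Mul(10, Pow(b, -1))), Rational(-1, 12)) = Add(Rational(7, 3), Mul(Rational(-5, 6), Pow(b, -1))))
Mul(Function('Z')(Pow(Mul(Mul(Function('o')(1), -5), -3), 2)), -146) = Mul(Mul(Rational(1, 6), Pow(Pow(Mul(Mul(Mul(1, Add(-3, 1)), -5), -3), 2), -1), Add(-5, Mul(14, Pow(Mul(Mul(Mul(1, Add(-3, 1)), -5), -3), 2)))), -146) = Mul(Mul(Rational(1, 6), Pow(Pow(Mul(Mul(Mul(1, -2), -5), -3), 2), -1), Add(-5, Mul(14, Pow(Mul(Mul(Mul(1, -2), -5), -3), 2)))), -146) = Mul(Mul(Rational(1, 6), Pow(Pow(Mul(Mul(-2, -5), -3), 2), -1), Add(-5, Mul(14, Pow(Mul(Mul(-2, -5), -3), 2)))), -146) = Mul(Mul(Rational(1, 6), Pow(Pow(Mul(10, -3), 2), -1), Add(-5, Mul(14, Pow(Mul(10, -3), 2)))), -146) = Mul(Mul(Rational(1, 6), Pow(Pow(-30, 2), -1), Add(-5, Mul(14, Pow(-30, 2)))), -146) = Mul(Mul(Rational(1, 6), Pow(900, -1), Add(-5, Mul(14, 900))), -146) = Mul(Mul(Rational(1, 6), Rational(1, 900), Add(-5, 12600)), -146) = Mul(Mul(Rational(1, 6), Rational(1, 900), 12595), -146) = Mul(Rational(2519, 1080), -146) = Rational(-183887, 540)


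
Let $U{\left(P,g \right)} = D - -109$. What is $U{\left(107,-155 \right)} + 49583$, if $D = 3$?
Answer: $49695$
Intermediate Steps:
$U{\left(P,g \right)} = 112$ ($U{\left(P,g \right)} = 3 - -109 = 3 + 109 = 112$)
$U{\left(107,-155 \right)} + 49583 = 112 + 49583 = 49695$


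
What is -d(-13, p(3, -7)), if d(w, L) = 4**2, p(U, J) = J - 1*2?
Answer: -16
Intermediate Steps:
p(U, J) = -2 + J (p(U, J) = J - 2 = -2 + J)
d(w, L) = 16
-d(-13, p(3, -7)) = -1*16 = -16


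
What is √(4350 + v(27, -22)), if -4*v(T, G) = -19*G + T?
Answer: √16955/2 ≈ 65.106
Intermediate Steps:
v(T, G) = -T/4 + 19*G/4 (v(T, G) = -(-19*G + T)/4 = -(T - 19*G)/4 = -T/4 + 19*G/4)
√(4350 + v(27, -22)) = √(4350 + (-¼*27 + (19/4)*(-22))) = √(4350 + (-27/4 - 209/2)) = √(4350 - 445/4) = √(16955/4) = √16955/2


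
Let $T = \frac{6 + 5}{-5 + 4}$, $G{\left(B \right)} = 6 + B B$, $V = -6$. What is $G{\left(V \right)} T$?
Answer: $-462$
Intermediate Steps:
$G{\left(B \right)} = 6 + B^{2}$
$T = -11$ ($T = \frac{11}{-1} = 11 \left(-1\right) = -11$)
$G{\left(V \right)} T = \left(6 + \left(-6\right)^{2}\right) \left(-11\right) = \left(6 + 36\right) \left(-11\right) = 42 \left(-11\right) = -462$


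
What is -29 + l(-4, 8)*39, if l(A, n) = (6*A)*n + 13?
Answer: -7010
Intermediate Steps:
l(A, n) = 13 + 6*A*n (l(A, n) = 6*A*n + 13 = 13 + 6*A*n)
-29 + l(-4, 8)*39 = -29 + (13 + 6*(-4)*8)*39 = -29 + (13 - 192)*39 = -29 - 179*39 = -29 - 6981 = -7010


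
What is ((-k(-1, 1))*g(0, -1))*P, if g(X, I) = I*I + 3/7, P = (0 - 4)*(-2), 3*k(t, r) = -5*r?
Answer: 400/21 ≈ 19.048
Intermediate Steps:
k(t, r) = -5*r/3 (k(t, r) = (-5*r)/3 = -5*r/3)
P = 8 (P = -4*(-2) = 8)
g(X, I) = 3/7 + I**2 (g(X, I) = I**2 + 3*(1/7) = I**2 + 3/7 = 3/7 + I**2)
((-k(-1, 1))*g(0, -1))*P = ((-(-5)/3)*(3/7 + (-1)**2))*8 = ((-1*(-5/3))*(3/7 + 1))*8 = ((5/3)*(10/7))*8 = (50/21)*8 = 400/21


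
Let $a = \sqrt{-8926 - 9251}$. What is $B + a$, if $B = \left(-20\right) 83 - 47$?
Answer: $-1707 + i \sqrt{18177} \approx -1707.0 + 134.82 i$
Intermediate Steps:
$a = i \sqrt{18177}$ ($a = \sqrt{-8926 - 9251} = \sqrt{-18177} = i \sqrt{18177} \approx 134.82 i$)
$B = -1707$ ($B = -1660 - 47 = -1707$)
$B + a = -1707 + i \sqrt{18177}$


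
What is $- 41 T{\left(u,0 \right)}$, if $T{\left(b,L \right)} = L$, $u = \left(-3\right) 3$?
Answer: $0$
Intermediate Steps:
$u = -9$
$- 41 T{\left(u,0 \right)} = \left(-41\right) 0 = 0$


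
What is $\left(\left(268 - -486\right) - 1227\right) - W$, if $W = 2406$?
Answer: $-2879$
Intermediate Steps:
$\left(\left(268 - -486\right) - 1227\right) - W = \left(\left(268 - -486\right) - 1227\right) - 2406 = \left(\left(268 + 486\right) - 1227\right) - 2406 = \left(754 - 1227\right) - 2406 = -473 - 2406 = -2879$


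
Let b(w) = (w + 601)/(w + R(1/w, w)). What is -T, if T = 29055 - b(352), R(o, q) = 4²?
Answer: -10691287/368 ≈ -29052.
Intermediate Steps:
R(o, q) = 16
b(w) = (601 + w)/(16 + w) (b(w) = (w + 601)/(w + 16) = (601 + w)/(16 + w))
T = 10691287/368 (T = 29055 - (601 + 352)/(16 + 352) = 29055 - 953/368 = 10691287/368 ≈ 29052.)
-T = -1*10691287/368 = -10691287/368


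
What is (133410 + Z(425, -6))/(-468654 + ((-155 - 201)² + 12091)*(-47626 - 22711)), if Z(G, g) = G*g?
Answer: -130860/9765143353 ≈ -1.3401e-5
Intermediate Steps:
(133410 + Z(425, -6))/(-468654 + ((-155 - 201)² + 12091)*(-47626 - 22711)) = (133410 + 425*(-6))/(-468654 + ((-155 - 201)² + 12091)*(-47626 - 22711)) = (133410 - 2550)/(-468654 + ((-356)² + 12091)*(-70337)) = 130860/(-468654 + (126736 + 12091)*(-70337)) = 130860/(-468654 + 138827*(-70337)) = 130860/(-468654 - 9764674699) = 130860/(-9765143353) = 130860*(-1/9765143353) = -130860/9765143353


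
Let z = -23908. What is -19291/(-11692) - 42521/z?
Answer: 119795595/34941542 ≈ 3.4285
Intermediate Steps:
-19291/(-11692) - 42521/z = -19291/(-11692) - 42521/(-23908) = -19291*(-1/11692) - 42521*(-1/23908) = 19291/11692 + 42521/23908 = 119795595/34941542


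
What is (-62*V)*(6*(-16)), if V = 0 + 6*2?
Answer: 71424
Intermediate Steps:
V = 12 (V = 0 + 12 = 12)
(-62*V)*(6*(-16)) = (-62*12)*(6*(-16)) = -744*(-96) = 71424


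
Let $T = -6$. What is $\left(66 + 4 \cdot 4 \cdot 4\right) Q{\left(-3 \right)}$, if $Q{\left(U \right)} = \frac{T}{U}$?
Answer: $260$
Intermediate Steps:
$Q{\left(U \right)} = - \frac{6}{U}$
$\left(66 + 4 \cdot 4 \cdot 4\right) Q{\left(-3 \right)} = \left(66 + 4 \cdot 4 \cdot 4\right) \left(- \frac{6}{-3}\right) = \left(66 + 16 \cdot 4\right) \left(\left(-6\right) \left(- \frac{1}{3}\right)\right) = \left(66 + 64\right) 2 = 130 \cdot 2 = 260$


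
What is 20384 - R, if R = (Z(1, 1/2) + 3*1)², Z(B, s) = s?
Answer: 81487/4 ≈ 20372.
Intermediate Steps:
R = 49/4 (R = (1/2 + 3*1)² = (½ + 3)² = (7/2)² = 49/4 ≈ 12.250)
20384 - R = 20384 - 1*49/4 = 20384 - 49/4 = 81487/4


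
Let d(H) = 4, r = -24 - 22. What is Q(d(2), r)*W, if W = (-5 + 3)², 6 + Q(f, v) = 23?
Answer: 68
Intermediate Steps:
r = -46
Q(f, v) = 17 (Q(f, v) = -6 + 23 = 17)
W = 4 (W = (-2)² = 4)
Q(d(2), r)*W = 17*4 = 68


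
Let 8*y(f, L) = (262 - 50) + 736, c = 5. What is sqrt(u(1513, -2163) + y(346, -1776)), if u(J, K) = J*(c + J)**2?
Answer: sqrt(13945769322)/2 ≈ 59046.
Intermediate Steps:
u(J, K) = J*(5 + J)**2
y(f, L) = 237/2 (y(f, L) = ((262 - 50) + 736)/8 = (212 + 736)/8 = (1/8)*948 = 237/2)
sqrt(u(1513, -2163) + y(346, -1776)) = sqrt(1513*(5 + 1513)**2 + 237/2) = sqrt(1513*1518**2 + 237/2) = sqrt(1513*2304324 + 237/2) = sqrt(3486442212 + 237/2) = sqrt(6972884661/2) = sqrt(13945769322)/2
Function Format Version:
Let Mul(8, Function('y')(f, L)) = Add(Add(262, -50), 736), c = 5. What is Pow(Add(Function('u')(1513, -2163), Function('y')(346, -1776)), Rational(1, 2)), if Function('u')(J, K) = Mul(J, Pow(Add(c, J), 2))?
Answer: Mul(Rational(1, 2), Pow(13945769322, Rational(1, 2))) ≈ 59046.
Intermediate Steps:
Function('u')(J, K) = Mul(J, Pow(Add(5, J), 2))
Function('y')(f, L) = Rational(237, 2) (Function('y')(f, L) = Mul(Rational(1, 8), Add(Add(262, -50), 736)) = Mul(Rational(1, 8), Add(212, 736)) = Mul(Rational(1, 8), 948) = Rational(237, 2))
Pow(Add(Function('u')(1513, -2163), Function('y')(346, -1776)), Rational(1, 2)) = Pow(Add(Mul(1513, Pow(Add(5, 1513), 2)), Rational(237, 2)), Rational(1, 2)) = Pow(Add(Mul(1513, Pow(1518, 2)), Rational(237, 2)), Rational(1, 2)) = Pow(Add(Mul(1513, 2304324), Rational(237, 2)), Rational(1, 2)) = Pow(Add(3486442212, Rational(237, 2)), Rational(1, 2)) = Pow(Rational(6972884661, 2), Rational(1, 2)) = Mul(Rational(1, 2), Pow(13945769322, Rational(1, 2)))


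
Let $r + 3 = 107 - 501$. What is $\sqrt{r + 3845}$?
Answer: $2 \sqrt{862} \approx 58.72$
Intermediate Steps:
$r = -397$ ($r = -3 + \left(107 - 501\right) = -3 - 394 = -397$)
$\sqrt{r + 3845} = \sqrt{-397 + 3845} = \sqrt{3448} = 2 \sqrt{862}$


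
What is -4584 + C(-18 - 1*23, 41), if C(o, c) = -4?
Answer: -4588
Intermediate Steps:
-4584 + C(-18 - 1*23, 41) = -4584 - 4 = -4588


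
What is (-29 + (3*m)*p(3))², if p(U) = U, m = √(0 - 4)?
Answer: 517 - 1044*I ≈ 517.0 - 1044.0*I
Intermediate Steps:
m = 2*I (m = √(-4) = 2*I ≈ 2.0*I)
(-29 + (3*m)*p(3))² = (-29 + (3*(2*I))*3)² = (-29 + (6*I)*3)² = (-29 + 18*I)²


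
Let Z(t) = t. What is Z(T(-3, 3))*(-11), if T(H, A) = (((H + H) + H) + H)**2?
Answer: -1584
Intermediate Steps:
T(H, A) = 16*H**2 (T(H, A) = ((2*H + H) + H)**2 = (3*H + H)**2 = (4*H)**2 = 16*H**2)
Z(T(-3, 3))*(-11) = (16*(-3)**2)*(-11) = (16*9)*(-11) = 144*(-11) = -1584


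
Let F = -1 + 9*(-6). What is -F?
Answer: 55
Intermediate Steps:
F = -55 (F = -1 - 54 = -55)
-F = -1*(-55) = 55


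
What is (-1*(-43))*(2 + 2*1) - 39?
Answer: 133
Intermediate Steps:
(-1*(-43))*(2 + 2*1) - 39 = 43*(2 + 2) - 39 = 43*4 - 39 = 172 - 39 = 133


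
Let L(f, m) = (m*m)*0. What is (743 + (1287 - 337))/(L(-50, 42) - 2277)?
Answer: -1693/2277 ≈ -0.74352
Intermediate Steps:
L(f, m) = 0 (L(f, m) = m²*0 = 0)
(743 + (1287 - 337))/(L(-50, 42) - 2277) = (743 + (1287 - 337))/(0 - 2277) = (743 + 950)/(-2277) = 1693*(-1/2277) = -1693/2277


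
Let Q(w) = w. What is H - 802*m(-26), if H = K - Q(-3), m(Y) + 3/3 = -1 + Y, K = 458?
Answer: 22917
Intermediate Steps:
m(Y) = -2 + Y (m(Y) = -1 + (-1 + Y) = -2 + Y)
H = 461 (H = 458 - 1*(-3) = 458 + 3 = 461)
H - 802*m(-26) = 461 - 802*(-2 - 26) = 461 - 802*(-28) = 461 + 22456 = 22917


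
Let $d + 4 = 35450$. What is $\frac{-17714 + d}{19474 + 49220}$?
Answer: $\frac{8866}{34347} \approx 0.25813$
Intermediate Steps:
$d = 35446$ ($d = -4 + 35450 = 35446$)
$\frac{-17714 + d}{19474 + 49220} = \frac{-17714 + 35446}{19474 + 49220} = \frac{17732}{68694} = 17732 \cdot \frac{1}{68694} = \frac{8866}{34347}$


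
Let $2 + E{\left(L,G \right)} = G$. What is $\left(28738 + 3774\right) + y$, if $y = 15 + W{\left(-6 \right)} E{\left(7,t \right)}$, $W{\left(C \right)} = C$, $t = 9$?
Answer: $32485$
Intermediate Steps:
$E{\left(L,G \right)} = -2 + G$
$y = -27$ ($y = 15 - 6 \left(-2 + 9\right) = 15 - 42 = -27$)
$\left(28738 + 3774\right) + y = \left(28738 + 3774\right) - 27 = 32512 - 27 = 32485$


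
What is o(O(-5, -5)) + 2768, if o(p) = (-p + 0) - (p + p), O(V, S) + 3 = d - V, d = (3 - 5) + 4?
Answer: 2756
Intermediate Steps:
d = 2 (d = -2 + 4 = 2)
O(V, S) = -1 - V (O(V, S) = -3 + (2 - V) = -1 - V)
o(p) = -3*p (o(p) = -p - 2*p = -3*p)
o(O(-5, -5)) + 2768 = -3*(-1 - 1*(-5)) + 2768 = -3*(-1 + 5) + 2768 = -3*4 + 2768 = -12 + 2768 = 2756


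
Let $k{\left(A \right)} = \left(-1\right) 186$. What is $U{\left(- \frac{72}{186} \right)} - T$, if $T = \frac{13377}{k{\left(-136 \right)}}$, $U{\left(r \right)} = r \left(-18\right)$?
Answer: $\frac{4891}{62} \approx 78.887$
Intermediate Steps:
$k{\left(A \right)} = -186$
$U{\left(r \right)} = - 18 r$
$T = - \frac{4459}{62}$ ($T = \frac{13377}{-186} = 13377 \left(- \frac{1}{186}\right) = - \frac{4459}{62} \approx -71.919$)
$U{\left(- \frac{72}{186} \right)} - T = - 18 \left(- \frac{72}{186}\right) - - \frac{4459}{62} = - 18 \left(\left(-72\right) \frac{1}{186}\right) + \frac{4459}{62} = \left(-18\right) \left(- \frac{12}{31}\right) + \frac{4459}{62} = \frac{216}{31} + \frac{4459}{62} = \frac{4891}{62}$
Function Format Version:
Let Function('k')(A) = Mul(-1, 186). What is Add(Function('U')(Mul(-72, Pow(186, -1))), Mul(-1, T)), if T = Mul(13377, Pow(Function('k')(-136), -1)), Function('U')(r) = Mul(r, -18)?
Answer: Rational(4891, 62) ≈ 78.887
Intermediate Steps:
Function('k')(A) = -186
Function('U')(r) = Mul(-18, r)
T = Rational(-4459, 62) (T = Mul(13377, Pow(-186, -1)) = Mul(13377, Rational(-1, 186)) = Rational(-4459, 62) ≈ -71.919)
Add(Function('U')(Mul(-72, Pow(186, -1))), Mul(-1, T)) = Add(Mul(-18, Mul(-72, Pow(186, -1))), Mul(-1, Rational(-4459, 62))) = Add(Mul(-18, Mul(-72, Rational(1, 186))), Rational(4459, 62)) = Add(Mul(-18, Rational(-12, 31)), Rational(4459, 62)) = Add(Rational(216, 31), Rational(4459, 62)) = Rational(4891, 62)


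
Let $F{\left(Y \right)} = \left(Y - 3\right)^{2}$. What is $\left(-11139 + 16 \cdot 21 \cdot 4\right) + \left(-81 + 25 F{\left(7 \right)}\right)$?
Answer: $-9476$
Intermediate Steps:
$F{\left(Y \right)} = \left(-3 + Y\right)^{2}$
$\left(-11139 + 16 \cdot 21 \cdot 4\right) + \left(-81 + 25 F{\left(7 \right)}\right) = \left(-11139 + 16 \cdot 21 \cdot 4\right) - \left(81 - 25 \left(-3 + 7\right)^{2}\right) = \left(-11139 + 336 \cdot 4\right) - \left(81 - 25 \cdot 4^{2}\right) = \left(-11139 + 1344\right) + \left(-81 + 25 \cdot 16\right) = -9795 + \left(-81 + 400\right) = -9795 + 319 = -9476$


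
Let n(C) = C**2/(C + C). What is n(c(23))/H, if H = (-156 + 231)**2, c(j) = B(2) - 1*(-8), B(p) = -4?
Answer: 2/5625 ≈ 0.00035556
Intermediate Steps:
c(j) = 4 (c(j) = -4 - 1*(-8) = -4 + 8 = 4)
n(C) = C/2 (n(C) = C**2/((2*C)) = (1/(2*C))*C**2 = C/2)
H = 5625 (H = 75**2 = 5625)
n(c(23))/H = ((1/2)*4)/5625 = 2*(1/5625) = 2/5625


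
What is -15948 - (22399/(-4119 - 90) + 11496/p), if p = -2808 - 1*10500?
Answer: -74412898675/4667781 ≈ -15942.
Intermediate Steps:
p = -13308 (p = -2808 - 10500 = -13308)
-15948 - (22399/(-4119 - 90) + 11496/p) = -15948 - (22399/(-4119 - 90) + 11496/(-13308)) = -15948 - (22399/(-4209) + 11496*(-1/13308)) = -15948 - (22399*(-1/4209) - 958/1109) = -15948 - (-22399/4209 - 958/1109) = -15948 - 1*(-28872713/4667781) = -15948 + 28872713/4667781 = -74412898675/4667781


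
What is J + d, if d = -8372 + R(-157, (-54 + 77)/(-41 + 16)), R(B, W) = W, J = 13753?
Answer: 134502/25 ≈ 5380.1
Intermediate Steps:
d = -209323/25 (d = -8372 + (-54 + 77)/(-41 + 16) = -8372 + 23/(-25) = -8372 + 23*(-1/25) = -8372 - 23/25 = -209323/25 ≈ -8372.9)
J + d = 13753 - 209323/25 = 134502/25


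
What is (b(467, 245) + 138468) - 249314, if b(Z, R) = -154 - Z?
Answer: -111467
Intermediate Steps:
(b(467, 245) + 138468) - 249314 = ((-154 - 1*467) + 138468) - 249314 = ((-154 - 467) + 138468) - 249314 = (-621 + 138468) - 249314 = 137847 - 249314 = -111467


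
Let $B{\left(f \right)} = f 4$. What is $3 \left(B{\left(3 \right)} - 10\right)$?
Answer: $6$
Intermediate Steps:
$B{\left(f \right)} = 4 f$
$3 \left(B{\left(3 \right)} - 10\right) = 3 \left(4 \cdot 3 - 10\right) = 3 \left(12 - 10\right) = 3 \cdot 2 = 6$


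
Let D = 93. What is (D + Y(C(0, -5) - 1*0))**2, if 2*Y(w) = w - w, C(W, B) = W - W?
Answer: 8649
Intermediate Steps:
C(W, B) = 0
Y(w) = 0 (Y(w) = (w - w)/2 = (1/2)*0 = 0)
(D + Y(C(0, -5) - 1*0))**2 = (93 + 0)**2 = 93**2 = 8649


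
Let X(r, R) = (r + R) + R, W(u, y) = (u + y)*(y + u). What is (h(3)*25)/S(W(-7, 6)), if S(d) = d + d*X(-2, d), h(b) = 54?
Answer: 1350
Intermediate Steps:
W(u, y) = (u + y)² (W(u, y) = (u + y)*(u + y) = (u + y)²)
X(r, R) = r + 2*R (X(r, R) = (R + r) + R = r + 2*R)
S(d) = d + d*(-2 + 2*d)
(h(3)*25)/S(W(-7, 6)) = (54*25)/(((-7 + 6)²*(-1 + 2*(-7 + 6)²))) = 1350/(((-1)²*(-1 + 2*(-1)²))) = 1350/((1*(-1 + 2*1))) = 1350/((1*(-1 + 2))) = 1350/((1*1)) = 1350/1 = 1350*1 = 1350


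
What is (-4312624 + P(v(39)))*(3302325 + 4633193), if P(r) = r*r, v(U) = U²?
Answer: -15864552681794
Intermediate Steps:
P(r) = r²
(-4312624 + P(v(39)))*(3302325 + 4633193) = (-4312624 + (39²)²)*(3302325 + 4633193) = (-4312624 + 1521²)*7935518 = (-4312624 + 2313441)*7935518 = -1999183*7935518 = -15864552681794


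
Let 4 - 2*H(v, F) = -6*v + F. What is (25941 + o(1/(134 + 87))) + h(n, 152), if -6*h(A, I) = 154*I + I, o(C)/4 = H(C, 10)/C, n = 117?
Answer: 58123/3 ≈ 19374.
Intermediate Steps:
H(v, F) = 2 + 3*v - F/2 (H(v, F) = 2 - (-6*v + F)/2 = 2 - (F - 6*v)/2 = 2 + (3*v - F/2) = 2 + 3*v - F/2)
o(C) = 4*(-3 + 3*C)/C (o(C) = 4*((2 + 3*C - ½*10)/C) = 4*((2 + 3*C - 5)/C) = 4*((-3 + 3*C)/C) = 4*(-3 + 3*C)/C)
h(A, I) = -155*I/6 (h(A, I) = -(154*I + I)/6 = -155*I/6)
(25941 + o(1/(134 + 87))) + h(n, 152) = (25941 + (12 - 12/(1/(134 + 87)))) - 155/6*152 = (25941 + (12 - 12/(1/221))) - 11780/3 = (25941 + (12 - 12/1/221)) - 11780/3 = (25941 + (12 - 12*221)) - 11780/3 = (25941 + (12 - 2652)) - 11780/3 = (25941 - 2640) - 11780/3 = 23301 - 11780/3 = 58123/3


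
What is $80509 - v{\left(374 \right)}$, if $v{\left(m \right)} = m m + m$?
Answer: $-59741$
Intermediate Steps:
$v{\left(m \right)} = m + m^{2}$ ($v{\left(m \right)} = m^{2} + m = m + m^{2}$)
$80509 - v{\left(374 \right)} = 80509 - 374 \left(1 + 374\right) = 80509 - 374 \cdot 375 = 80509 - 140250 = -59741$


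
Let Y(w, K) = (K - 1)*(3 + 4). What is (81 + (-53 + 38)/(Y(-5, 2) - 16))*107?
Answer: 26536/3 ≈ 8845.3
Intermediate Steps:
Y(w, K) = -7 + 7*K (Y(w, K) = (-1 + K)*7 = -7 + 7*K)
(81 + (-53 + 38)/(Y(-5, 2) - 16))*107 = (81 + (-53 + 38)/((-7 + 7*2) - 16))*107 = (81 - 15/((-7 + 14) - 16))*107 = (81 - 15/(7 - 16))*107 = (81 - 15/(-9))*107 = (81 - 15*(-⅑))*107 = (81 + 5/3)*107 = (248/3)*107 = 26536/3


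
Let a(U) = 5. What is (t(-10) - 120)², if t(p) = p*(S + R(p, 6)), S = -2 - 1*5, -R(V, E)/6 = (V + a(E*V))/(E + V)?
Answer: 625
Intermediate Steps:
R(V, E) = -6*(5 + V)/(E + V) (R(V, E) = -6*(V + 5)/(E + V) = -6*(5 + V)/(E + V))
S = -7 (S = -2 - 5 = -7)
t(p) = p*(-7 + 6*(-5 - p)/(6 + p))
(t(-10) - 120)² = (-1*(-10)*(72 + 13*(-10))/(6 - 10) - 120)² = (-1*(-10)*(72 - 130)/(-4) - 120)² = (-1*(-10)*(-¼)*(-58) - 120)² = (145 - 120)² = 25² = 625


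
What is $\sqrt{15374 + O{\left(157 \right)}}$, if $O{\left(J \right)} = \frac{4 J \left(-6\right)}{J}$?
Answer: $5 \sqrt{614} \approx 123.9$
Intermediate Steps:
$O{\left(J \right)} = -24$ ($O{\left(J \right)} = \frac{\left(-24\right) J}{J} = -24$)
$\sqrt{15374 + O{\left(157 \right)}} = \sqrt{15374 - 24} = \sqrt{15350} = 5 \sqrt{614}$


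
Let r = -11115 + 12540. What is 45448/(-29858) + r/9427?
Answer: -192945323/140735683 ≈ -1.3710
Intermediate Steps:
r = 1425
45448/(-29858) + r/9427 = 45448/(-29858) + 1425/9427 = 45448*(-1/29858) + 1425*(1/9427) = -22724/14929 + 1425/9427 = -192945323/140735683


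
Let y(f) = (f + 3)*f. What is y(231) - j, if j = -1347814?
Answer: 1401868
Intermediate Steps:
y(f) = f*(3 + f) (y(f) = (3 + f)*f = f*(3 + f))
y(231) - j = 231*(3 + 231) - 1*(-1347814) = 231*234 + 1347814 = 54054 + 1347814 = 1401868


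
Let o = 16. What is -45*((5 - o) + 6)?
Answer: 225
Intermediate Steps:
-45*((5 - o) + 6) = -45*((5 - 1*16) + 6) = -45*((5 - 16) + 6) = -45*(-11 + 6) = -45*(-5) = 225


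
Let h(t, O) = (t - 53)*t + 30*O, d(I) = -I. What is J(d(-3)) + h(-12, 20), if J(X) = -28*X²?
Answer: 1128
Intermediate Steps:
h(t, O) = 30*O + t*(-53 + t) (h(t, O) = (-53 + t)*t + 30*O = t*(-53 + t) + 30*O = 30*O + t*(-53 + t))
J(d(-3)) + h(-12, 20) = -28*(-1*(-3))² + ((-12)² - 53*(-12) + 30*20) = -28*3² + (144 + 636 + 600) = -28*9 + 1380 = -252 + 1380 = 1128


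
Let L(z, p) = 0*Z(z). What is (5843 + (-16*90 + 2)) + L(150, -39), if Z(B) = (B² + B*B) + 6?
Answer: 4405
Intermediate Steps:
Z(B) = 6 + 2*B² (Z(B) = (B² + B²) + 6 = 2*B² + 6 = 6 + 2*B²)
L(z, p) = 0 (L(z, p) = 0*(6 + 2*z²) = 0)
(5843 + (-16*90 + 2)) + L(150, -39) = (5843 + (-16*90 + 2)) + 0 = (5843 + (-1440 + 2)) + 0 = (5843 - 1438) + 0 = 4405 + 0 = 4405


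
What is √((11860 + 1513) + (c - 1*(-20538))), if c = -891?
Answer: 2*√8255 ≈ 181.71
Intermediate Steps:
√((11860 + 1513) + (c - 1*(-20538))) = √((11860 + 1513) + (-891 - 1*(-20538))) = √(13373 + (-891 + 20538)) = √(13373 + 19647) = √33020 = 2*√8255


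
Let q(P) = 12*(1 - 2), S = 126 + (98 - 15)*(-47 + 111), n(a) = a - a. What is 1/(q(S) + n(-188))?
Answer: -1/12 ≈ -0.083333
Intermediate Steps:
n(a) = 0
S = 5438 (S = 126 + 83*64 = 126 + 5312 = 5438)
q(P) = -12 (q(P) = 12*(-1) = -12)
1/(q(S) + n(-188)) = 1/(-12 + 0) = 1/(-12) = -1/12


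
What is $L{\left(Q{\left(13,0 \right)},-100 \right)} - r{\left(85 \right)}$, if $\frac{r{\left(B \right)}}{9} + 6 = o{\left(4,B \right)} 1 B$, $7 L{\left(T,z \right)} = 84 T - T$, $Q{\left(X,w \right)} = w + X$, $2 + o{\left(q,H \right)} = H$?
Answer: $- \frac{443008}{7} \approx -63287.0$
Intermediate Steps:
$o{\left(q,H \right)} = -2 + H$
$Q{\left(X,w \right)} = X + w$
$L{\left(T,z \right)} = \frac{83 T}{7}$ ($L{\left(T,z \right)} = \frac{84 T - T}{7} = \frac{83 T}{7}$)
$r{\left(B \right)} = -54 + 9 B \left(-2 + B\right)$ ($r{\left(B \right)} = -54 + 9 \left(-2 + B\right) 1 B = -54 + 9 \left(-2 + B\right) B = -54 + 9 B \left(-2 + B\right)$)
$L{\left(Q{\left(13,0 \right)},-100 \right)} - r{\left(85 \right)} = \frac{83 \left(13 + 0\right)}{7} - \left(-54 + 9 \cdot 85 \left(-2 + 85\right)\right) = \frac{83}{7} \cdot 13 - \left(-54 + 9 \cdot 85 \cdot 83\right) = \frac{1079}{7} - \left(-54 + 63495\right) = \frac{1079}{7} - 63441 = - \frac{443008}{7}$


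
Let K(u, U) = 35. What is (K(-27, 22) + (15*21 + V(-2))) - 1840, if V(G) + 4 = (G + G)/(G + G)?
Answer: -1493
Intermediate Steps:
V(G) = -3 (V(G) = -4 + (G + G)/(G + G) = -4 + (2*G)/((2*G)) = -4 + (2*G)*(1/(2*G)) = -4 + 1 = -3)
(K(-27, 22) + (15*21 + V(-2))) - 1840 = (35 + (15*21 - 3)) - 1840 = (35 + (315 - 3)) - 1840 = (35 + 312) - 1840 = 347 - 1840 = -1493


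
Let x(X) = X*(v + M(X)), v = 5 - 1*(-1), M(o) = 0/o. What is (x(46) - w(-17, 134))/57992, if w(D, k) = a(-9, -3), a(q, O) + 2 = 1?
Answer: 277/57992 ≈ 0.0047765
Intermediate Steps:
a(q, O) = -1 (a(q, O) = -2 + 1 = -1)
M(o) = 0
v = 6 (v = 5 + 1 = 6)
w(D, k) = -1
x(X) = 6*X (x(X) = X*(6 + 0) = X*6 = 6*X)
(x(46) - w(-17, 134))/57992 = (6*46 - 1*(-1))/57992 = (276 + 1)*(1/57992) = 277*(1/57992) = 277/57992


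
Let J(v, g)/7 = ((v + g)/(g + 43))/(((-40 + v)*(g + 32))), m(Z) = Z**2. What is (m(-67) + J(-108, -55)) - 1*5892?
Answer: -57308603/40848 ≈ -1403.0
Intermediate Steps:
J(v, g) = 7*(g + v)/((-40 + v)*(32 + g)*(43 + g)) (J(v, g) = 7*(((v + g)/(g + 43))/(((-40 + v)*(g + 32)))) = 7*(((g + v)/(43 + g))/(((-40 + v)*(32 + g)))) = 7*(((g + v)/(43 + g))*(1/((-40 + v)*(32 + g)))) = 7*((g + v)/((-40 + v)*(32 + g)*(43 + g))) = 7*(g + v)/((-40 + v)*(32 + g)*(43 + g)))
(m(-67) + J(-108, -55)) - 1*5892 = ((-67)**2 + 7*(-55 - 108)/(-55040 - 3000*(-55) - 40*(-55)**2 + 1376*(-108) - 108*(-55)**2 + 75*(-55)*(-108))) - 1*5892 = (4489 + 7*(-163)/(-55040 + 165000 - 40*3025 - 148608 - 108*3025 + 445500)) - 5892 = (4489 + 7*(-163)/(-55040 + 165000 - 121000 - 148608 - 326700 + 445500)) - 5892 = (4489 + 7*(-163)/(-40848)) - 5892 = (4489 + 7*(-1/40848)*(-163)) - 5892 = (4489 + 1141/40848) - 5892 = 183367813/40848 - 5892 = -57308603/40848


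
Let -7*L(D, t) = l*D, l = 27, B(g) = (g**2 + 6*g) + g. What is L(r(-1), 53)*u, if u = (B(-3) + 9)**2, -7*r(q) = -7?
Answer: -243/7 ≈ -34.714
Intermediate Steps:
B(g) = g**2 + 7*g
r(q) = 1 (r(q) = -1/7*(-7) = 1)
u = 9 (u = (-3*(7 - 3) + 9)**2 = (-3*4 + 9)**2 = (-12 + 9)**2 = (-3)**2 = 9)
L(D, t) = -27*D/7
L(r(-1), 53)*u = -27/7*1*9 = -27/7*9 = -243/7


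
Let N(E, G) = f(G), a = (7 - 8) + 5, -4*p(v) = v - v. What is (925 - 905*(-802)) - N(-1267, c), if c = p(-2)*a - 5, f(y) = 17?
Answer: 726718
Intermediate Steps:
p(v) = 0 (p(v) = -(v - v)/4 = -1/4*0 = 0)
a = 4 (a = -1 + 5 = 4)
c = -5 (c = 0*4 - 5 = 0 - 5 = -5)
N(E, G) = 17
(925 - 905*(-802)) - N(-1267, c) = (925 - 905*(-802)) - 1*17 = (925 + 725810) - 17 = 726735 - 17 = 726718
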